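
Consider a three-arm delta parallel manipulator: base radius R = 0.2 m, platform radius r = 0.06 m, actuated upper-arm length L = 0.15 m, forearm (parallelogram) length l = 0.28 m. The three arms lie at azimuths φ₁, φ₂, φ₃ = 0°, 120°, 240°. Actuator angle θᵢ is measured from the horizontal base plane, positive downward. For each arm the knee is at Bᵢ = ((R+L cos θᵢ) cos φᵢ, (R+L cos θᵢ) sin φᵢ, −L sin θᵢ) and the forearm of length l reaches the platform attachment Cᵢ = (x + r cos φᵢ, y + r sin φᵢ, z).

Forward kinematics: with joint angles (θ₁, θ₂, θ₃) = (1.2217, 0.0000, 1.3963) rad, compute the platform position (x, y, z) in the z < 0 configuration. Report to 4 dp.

(-0.0454, 0.1219, -0.2276)

O1 = (0.1913·cos0.0°, 0.1913·sin0.0°, -0.1410) = (0.1913, 0.0000, -0.1410)
arm 2 at φ=120.0°: e+L cos θ2 = 0.2900;  O2 = (-0.1450, 0.2511, 0.0000)
φ3=240.0°: virtual centre (-0.0830, -0.1438, -0.1477), radius l
|O₂|²−|O₁|² = 0.0276;  |O₃|²−|O₁|² = -0.0071
[-0.6726 0.5023 0.2819]·P = 0.0276;  [-0.5487 -0.2876 -0.0135]·P = -0.0071
Cramer: x(z) = -0.0094+0.1584z;  y(z) = 0.0425-0.3492z
quadratic in z: (1.1470)z²+(0.1887)z+(-0.0165)=0, √Δ=0.3333 → z ∈ {-0.2276, 0.0631}; z = -0.2276 (taking z<0)
x = -0.0454, y = 0.1219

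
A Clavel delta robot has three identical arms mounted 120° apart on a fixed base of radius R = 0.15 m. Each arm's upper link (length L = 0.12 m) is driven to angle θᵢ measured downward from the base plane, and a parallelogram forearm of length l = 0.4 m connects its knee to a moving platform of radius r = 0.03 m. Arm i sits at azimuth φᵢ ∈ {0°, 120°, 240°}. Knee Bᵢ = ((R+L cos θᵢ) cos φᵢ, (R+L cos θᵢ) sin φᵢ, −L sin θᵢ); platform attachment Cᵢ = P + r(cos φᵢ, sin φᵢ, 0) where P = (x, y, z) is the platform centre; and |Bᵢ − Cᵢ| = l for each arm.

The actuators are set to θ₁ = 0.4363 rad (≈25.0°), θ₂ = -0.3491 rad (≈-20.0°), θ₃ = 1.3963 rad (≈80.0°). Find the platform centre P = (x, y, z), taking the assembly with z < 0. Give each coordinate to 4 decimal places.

(0.0280, 0.2015, -0.3320)

O1 = (0.2288·cos0.0°, 0.2288·sin0.0°, -0.0507) = (0.2288, 0.0000, -0.0507)
O2 = (0.2328·cos120.0°, 0.2328·sin120.0°, 0.0410) = (-0.1164, 0.2016, 0.0410)
arm 3 at φ=240.0°: ρ3 = 0.1408;  O3 = (-0.0704, -0.1220, -0.1182)
subtract pairs → two planes through P
linear system: -0.6903x+0.4032y = 0.0010−0.1835z; -0.5984x+-0.2439y = -0.0211−-0.1349z
Cramer: x(z) = 0.0202-0.0235z;  y(z) = 0.0370-0.4955z
sphere 1 gives Az²+Bz+C=0 with A=1.2460, B=0.0746, C=-0.1126;  B²−4AC=0.5666;  roots -0.3320, 0.2721;  negative root z = -0.3320
x = 0.0280, y = 0.2015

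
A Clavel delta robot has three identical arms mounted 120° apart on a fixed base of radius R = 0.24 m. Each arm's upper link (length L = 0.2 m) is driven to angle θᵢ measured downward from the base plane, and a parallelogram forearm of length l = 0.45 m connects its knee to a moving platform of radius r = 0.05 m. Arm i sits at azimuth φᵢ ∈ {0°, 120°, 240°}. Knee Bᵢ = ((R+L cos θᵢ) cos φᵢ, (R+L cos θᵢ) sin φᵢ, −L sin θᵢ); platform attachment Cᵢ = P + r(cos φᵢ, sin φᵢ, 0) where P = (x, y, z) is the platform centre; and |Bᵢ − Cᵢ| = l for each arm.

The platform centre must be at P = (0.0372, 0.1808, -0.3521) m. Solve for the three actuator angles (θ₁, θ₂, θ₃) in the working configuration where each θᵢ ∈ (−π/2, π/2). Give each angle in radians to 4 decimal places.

θ₁ = 0.5237, θ₂ = 0.0002, θ₃ = 1.3089

rotate P by −φ1: (0.0372, 0.1808, -0.3521)
  e−x'=0.1528;  (l²−L²−(e−x')²−y'²−z²)/2L = -0.0438
  γ=atan2(-0.3521,0.1528)=-1.1614;  ψ=arccos(-0.1141)=1.6851;  θ1=γ+ψ≈0.5237
φ2=120.0° → target in arm frame (0.1380, -0.1226)
  A=0.0520, B=-0.3521, C=(l²−L²−A²−y'²−z²)/(2L)=0.0520
  γ=atan2(-0.3521,0.0520)=-1.4241;  ψ=arccos(0.1460)=1.4243;  θ2=γ+ψ≈0.0002
rotate P by −φ3: (-0.1752, -0.0582, -0.3521)
  A cos θ + B sin θ = C:  0.3652·cos θ + -0.3521·sin θ = -0.2455
  γ=atan2(-0.3521,0.3652)=-0.7672;  ψ=arccos(-0.4840)=2.0760;  θ3=γ+ψ≈1.3089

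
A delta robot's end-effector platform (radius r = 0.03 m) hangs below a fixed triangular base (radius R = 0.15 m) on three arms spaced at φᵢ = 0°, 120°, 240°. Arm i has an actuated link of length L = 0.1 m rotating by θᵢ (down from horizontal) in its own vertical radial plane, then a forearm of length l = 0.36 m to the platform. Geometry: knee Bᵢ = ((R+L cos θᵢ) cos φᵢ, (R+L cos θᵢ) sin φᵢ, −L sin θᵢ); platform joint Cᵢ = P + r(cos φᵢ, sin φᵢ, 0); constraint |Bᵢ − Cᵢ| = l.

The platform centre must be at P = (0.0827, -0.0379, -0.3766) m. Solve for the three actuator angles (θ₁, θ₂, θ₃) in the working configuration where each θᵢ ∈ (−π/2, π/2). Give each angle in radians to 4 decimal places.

θ₁ = 0.4361, θ₂ = 1.3090, θ₃ = 0.9599

arm 1 (φ=0.0°): x'=0.0827, y'=-0.0379
  e−x'=0.0373;  (l²−L²−(e−x')²−y'²−z²)/2L = -0.1253
  √(A²+B²)=0.3784;  θ1 = -1.4721+1.9082 ≈ 0.4361
rotate P by −φ2: (-0.0742, -0.0527, -0.3766)
  A cos θ + B sin θ = C:  0.1942·cos θ + -0.3766·sin θ = -0.3135
  γ=atan2(-0.3766,0.1942)=-1.0948;  ψ=arccos(-0.7399)=2.4038;  θ2=γ+ψ≈1.3090
arm 3 (φ=240.0°): x'=-0.0085, y'=0.0906
  e−x'=0.1285;  (l²−L²−(e−x')²−y'²−z²)/2L = -0.2347
  √(A²+B²)=0.3979;  θ3 = -1.2419+2.2018 ≈ 0.9599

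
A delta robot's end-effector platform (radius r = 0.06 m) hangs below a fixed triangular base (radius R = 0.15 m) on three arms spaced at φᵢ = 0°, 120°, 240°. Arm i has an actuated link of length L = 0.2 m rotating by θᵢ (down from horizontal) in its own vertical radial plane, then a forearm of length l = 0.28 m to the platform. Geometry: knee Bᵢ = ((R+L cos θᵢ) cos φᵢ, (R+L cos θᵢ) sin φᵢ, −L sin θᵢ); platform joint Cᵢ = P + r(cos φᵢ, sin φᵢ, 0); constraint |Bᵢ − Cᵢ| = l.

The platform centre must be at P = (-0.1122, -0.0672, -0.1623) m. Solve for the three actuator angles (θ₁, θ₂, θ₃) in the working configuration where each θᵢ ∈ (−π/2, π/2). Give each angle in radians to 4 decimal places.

θ₁ = 1.2217, θ₂ = 0.6983, θ₃ = -0.2620

rotate P by −φ1: (-0.1122, -0.0672, -0.1623)
  A cos θ + B sin θ = C:  0.2022·cos θ + -0.1623·sin θ = -0.0834
  θ1 = atan2(B,A) + arccos(C/0.2593) = 1.2217
rotate P by −φ2: (-0.0021, 0.1308, -0.1623)
  A=0.0921, B=-0.1623, C=(l²−L²−A²−y'²−z²)/(2L)=-0.0338
  θ2 = atan2(B,A) + arccos(C/0.1866) = 0.6983
arm 3 (φ=240.0°): x'=0.1143, y'=-0.0636
  A=-0.0243, B=-0.1623, C=(l²−L²−A²−y'²−z²)/(2L)=0.0186
  γ=atan2(-0.1623,-0.0243)=-1.7194;  ψ=arccos(0.1131)=1.4574;  θ3=γ+ψ≈-0.2620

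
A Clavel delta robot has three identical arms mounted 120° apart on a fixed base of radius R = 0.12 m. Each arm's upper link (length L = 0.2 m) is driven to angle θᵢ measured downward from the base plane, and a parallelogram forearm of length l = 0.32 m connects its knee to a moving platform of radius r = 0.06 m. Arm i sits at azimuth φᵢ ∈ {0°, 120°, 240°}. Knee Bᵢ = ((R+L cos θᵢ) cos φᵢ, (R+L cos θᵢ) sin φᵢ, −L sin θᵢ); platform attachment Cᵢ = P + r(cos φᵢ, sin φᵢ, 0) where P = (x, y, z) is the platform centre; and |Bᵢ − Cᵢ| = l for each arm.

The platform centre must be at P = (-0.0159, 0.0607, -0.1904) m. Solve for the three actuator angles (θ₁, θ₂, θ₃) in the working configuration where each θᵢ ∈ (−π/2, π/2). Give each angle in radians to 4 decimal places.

θ₁ = 0.1742, θ₂ = -0.3493, θ₃ = 0.3493

rotate P by −φ1: (-0.0159, 0.0607, -0.1904)
  e−x'=0.0759;  (l²−L²−(e−x')²−y'²−z²)/2L = 0.0418
  γ=atan2(-0.1904,0.0759)=-1.1915;  ψ=arccos(0.2037)=1.3656;  θ1=γ+ψ≈0.1742
arm 2 (φ=120.0°): x'=0.0605, y'=-0.0166
  A=-0.0005, B=-0.1904, C=(l²−L²−A²−y'²−z²)/(2L)=0.0647
  γ=atan2(-0.1904,-0.0005)=-1.5735;  ψ=arccos(0.3397)=1.2242;  θ2=γ+ψ≈-0.3493
arm 3 (φ=240.0°): x'=-0.0446, y'=-0.0441
  e−x'=0.1046;  (l²−L²−(e−x')²−y'²−z²)/2L = 0.0331
  θ3 = atan2(B,A) + arccos(C/0.2172) = 0.3493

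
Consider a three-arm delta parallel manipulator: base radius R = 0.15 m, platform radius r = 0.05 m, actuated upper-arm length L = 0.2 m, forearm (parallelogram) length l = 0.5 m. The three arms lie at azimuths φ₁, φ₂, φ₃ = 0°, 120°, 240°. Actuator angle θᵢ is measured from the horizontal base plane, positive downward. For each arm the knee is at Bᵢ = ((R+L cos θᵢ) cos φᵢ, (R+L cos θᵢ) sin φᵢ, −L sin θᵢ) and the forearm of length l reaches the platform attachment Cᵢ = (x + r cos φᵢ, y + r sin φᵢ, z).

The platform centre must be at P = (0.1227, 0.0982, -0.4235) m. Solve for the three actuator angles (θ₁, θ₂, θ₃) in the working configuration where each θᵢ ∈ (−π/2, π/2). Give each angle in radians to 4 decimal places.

θ₁ = -0.1746, θ₂ = 0.1743, θ₃ = 0.6978

arm 1 (φ=0.0°): x'=0.1227, y'=0.0982
  e−x'=-0.0227;  (l²−L²−(e−x')²−y'²−z²)/2L = 0.0512
  √(A²+B²)=0.4241;  θ1 = -1.6243+1.4497 ≈ -0.1746
rotate P by −φ2: (0.0237, -0.1554, -0.4235)
  A cos θ + B sin θ = C:  0.0763·cos θ + -0.4235·sin θ = 0.0017
  θ2 = atan2(B,A) + arccos(C/0.4303) = 0.1743
φ3=240.0° → target in arm frame (-0.1464, 0.0572)
  A=0.2464, B=-0.4235, C=(l²−L²−A²−y'²−z²)/(2L)=-0.0833
  √(A²+B²)=0.4900;  θ3 = -1.0439+1.7417 ≈ 0.6978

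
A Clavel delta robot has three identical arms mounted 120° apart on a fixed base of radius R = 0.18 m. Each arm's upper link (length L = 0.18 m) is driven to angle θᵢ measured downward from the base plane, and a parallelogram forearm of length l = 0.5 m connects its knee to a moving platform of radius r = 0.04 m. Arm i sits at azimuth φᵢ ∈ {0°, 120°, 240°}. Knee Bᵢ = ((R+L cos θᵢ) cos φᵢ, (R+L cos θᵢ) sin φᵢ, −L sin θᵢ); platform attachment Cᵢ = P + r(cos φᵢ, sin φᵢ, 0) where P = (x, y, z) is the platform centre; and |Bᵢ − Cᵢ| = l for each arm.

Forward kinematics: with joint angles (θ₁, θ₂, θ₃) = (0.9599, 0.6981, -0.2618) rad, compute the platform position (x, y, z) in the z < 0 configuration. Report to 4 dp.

(-0.1390, -0.1431, -0.4362)

O1 = (0.2432·cos0.0°, 0.2432·sin0.0°, -0.1474) = (0.2432, 0.0000, -0.1474)
arm 2 at φ=120.0°: e+L cos θ2 = 0.2779;  O2 = (-0.1389, 0.2407, -0.1157)
arm 3 at φ=240.0°: e+L cos θ3 = 0.3139;  O3 = (-0.1569, -0.2718, 0.0466)
eliminate P² terms by subtracting sphere 1 from 2 and 3
linear system: -0.7644x+0.4813y = 0.0097−0.0635z; -0.8004x+-0.5436y = 0.0198−0.3881z
det = 0.8008;  x = -0.0185+0.2764z,  y = -0.0092+0.3070z
quadratic in z: (1.1706)z²+(0.1446)z+(-0.1597)=0, √Δ=0.8767 → z ∈ {-0.4362, 0.3127}; z = -0.4362 (taking z<0)
x = -0.1390, y = -0.1431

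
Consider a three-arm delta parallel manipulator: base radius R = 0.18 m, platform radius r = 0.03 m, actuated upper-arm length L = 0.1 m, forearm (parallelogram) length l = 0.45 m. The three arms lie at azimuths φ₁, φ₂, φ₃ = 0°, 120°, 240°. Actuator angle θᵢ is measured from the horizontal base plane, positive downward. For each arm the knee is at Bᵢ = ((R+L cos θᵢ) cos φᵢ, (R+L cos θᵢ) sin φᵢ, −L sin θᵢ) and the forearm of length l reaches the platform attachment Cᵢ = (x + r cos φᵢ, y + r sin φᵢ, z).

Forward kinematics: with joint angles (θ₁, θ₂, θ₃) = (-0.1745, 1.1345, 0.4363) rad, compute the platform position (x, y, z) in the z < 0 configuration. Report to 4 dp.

(0.1131, -0.0788, -0.4045)

φ1=0.0°: virtual centre (0.2485, 0.0000, 0.0174), radius l
φ2=120.0°: virtual centre (-0.0961, 0.1665, -0.0906), radius l
O3 = (0.2406·cos240.0°, 0.2406·sin240.0°, -0.0423) = (-0.1203, -0.2084, -0.0423)
eliminate P² terms by subtracting sphere 1 from 2 and 3
linear system: -0.6892x+0.3330y = -0.0169−-0.2160z; -0.7376x+-0.4168y = -0.0024−-0.1192z
det = 0.5329;  x = 0.0147+-0.2434z,  y = -0.0203+0.1447z
sphere 1 gives Az²+Bz+C=0 with A=1.0802, B=0.0732, C=-0.1471;  B²−4AC=0.6410;  roots -0.4045, 0.3367;  negative root z = -0.4045
x = 0.1131, y = -0.0788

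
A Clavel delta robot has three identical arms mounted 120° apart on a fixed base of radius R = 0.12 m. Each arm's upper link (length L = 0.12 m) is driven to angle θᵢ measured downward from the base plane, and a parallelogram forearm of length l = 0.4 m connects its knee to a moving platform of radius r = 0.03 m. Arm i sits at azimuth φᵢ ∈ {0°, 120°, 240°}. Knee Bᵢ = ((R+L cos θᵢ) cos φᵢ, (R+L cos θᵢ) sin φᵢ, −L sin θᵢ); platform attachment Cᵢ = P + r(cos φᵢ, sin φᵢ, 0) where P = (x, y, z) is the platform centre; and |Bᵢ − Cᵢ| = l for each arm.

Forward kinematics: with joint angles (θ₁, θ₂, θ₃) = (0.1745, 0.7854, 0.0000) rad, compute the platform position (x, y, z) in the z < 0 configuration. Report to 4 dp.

centre 1 = (0.2082·cos0.0°, 0.2082·sin0.0°, -0.0208) = (0.2082, 0.0000, -0.0208)
centre 2 = (0.1749·cos120.0°, 0.1749·sin120.0°, -0.0849) = (-0.0874, 0.1514, -0.0849)
centre 3 = (0.2100·cos240.0°, 0.2100·sin240.0°, 0.0000) = (-0.1050, -0.1819, 0.0000)
eliminate P² terms by subtracting sphere 1 from 2 and 3
plane₁₂: -0.5912x+0.3029y+-0.1280z = -0.0060
Cramer: x(z) = 0.0051-0.0839z;  y(z) = -0.0098+0.2590z
into |P−centre ₁|² = l²: 1.0741z² + 0.0707z + -0.1182 = 0;  Δ = 0.5130;  z = -0.3663 or 0.3005 → z<0 root = -0.3663
x = 0.0359, y = -0.1046

(0.0359, -0.1046, -0.3663)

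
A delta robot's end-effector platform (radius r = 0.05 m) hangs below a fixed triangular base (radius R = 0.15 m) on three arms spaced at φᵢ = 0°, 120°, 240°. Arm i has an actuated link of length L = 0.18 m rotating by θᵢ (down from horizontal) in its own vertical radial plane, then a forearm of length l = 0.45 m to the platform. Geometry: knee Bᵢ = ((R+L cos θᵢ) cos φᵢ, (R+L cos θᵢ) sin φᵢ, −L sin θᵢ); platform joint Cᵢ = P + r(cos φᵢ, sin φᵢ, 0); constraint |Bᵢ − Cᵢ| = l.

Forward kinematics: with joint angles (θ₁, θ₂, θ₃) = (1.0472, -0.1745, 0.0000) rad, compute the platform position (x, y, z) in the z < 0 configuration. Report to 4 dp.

(-0.2124, 0.0231, -0.3560)

φ1=0.0°: virtual centre (0.1900, 0.0000, -0.1559), radius l
S2 = (0.2773·cos120.0°, 0.2773·sin120.0°, 0.0313) = (-0.1386, 0.2401, 0.0313)
arm 3 at φ=240.0°: ρ3 = 0.2800;  S3 = (-0.1400, -0.2425, 0.0000)
eliminate P² terms by subtracting sphere 1 from 2 and 3
linear system: -0.6573x+0.4802y = 0.0175−0.3743z; -0.6600x+-0.4850y = 0.0180−0.3118z
det = 0.6357;  x = -0.0269+0.5210z,  y = -0.0005+-0.0662z
quadratic in z: (1.2759)z²+(0.0858)z+(-0.1311)=0, √Δ=0.8226 → z ∈ {-0.3560, 0.2887}; z = -0.3560 (taking z<0)
x = -0.2124, y = 0.0231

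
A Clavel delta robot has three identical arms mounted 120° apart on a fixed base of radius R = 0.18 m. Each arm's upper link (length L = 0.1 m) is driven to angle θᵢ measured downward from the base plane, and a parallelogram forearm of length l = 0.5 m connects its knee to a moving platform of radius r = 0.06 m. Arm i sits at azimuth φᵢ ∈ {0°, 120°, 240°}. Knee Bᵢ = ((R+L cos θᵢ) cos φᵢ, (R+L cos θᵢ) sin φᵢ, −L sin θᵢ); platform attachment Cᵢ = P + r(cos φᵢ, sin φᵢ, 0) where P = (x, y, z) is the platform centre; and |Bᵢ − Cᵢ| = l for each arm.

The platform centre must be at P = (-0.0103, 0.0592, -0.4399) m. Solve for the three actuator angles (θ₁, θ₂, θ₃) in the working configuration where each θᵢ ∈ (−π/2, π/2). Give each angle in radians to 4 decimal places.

θ₁ = 0.0006, θ₂ = -0.3488, θ₃ = 0.1749

rotate P by −φ1: (-0.0103, 0.0592, -0.4399)
  A=0.1303, B=-0.4399, C=(l²−L²−A²−y'²−z²)/(2L)=0.1300
  θ1 = atan2(B,A) + arccos(C/0.4588) = 0.0006
rotate P by −φ2: (0.0564, -0.0207, -0.4399)
  A=0.0636, B=-0.4399, C=(l²−L²−A²−y'²−z²)/(2L)=0.2101
  γ=atan2(-0.4399,0.0636)=-1.4273;  ψ=arccos(0.4727)=1.0785;  θ2=γ+ψ≈-0.3488
φ3=240.0° → target in arm frame (-0.0461, -0.0385)
  e−x'=0.1661;  (l²−L²−(e−x')²−y'²−z²)/2L = 0.0870
  √(A²+B²)=0.4702;  θ3 = -1.2097+1.3846 ≈ 0.1749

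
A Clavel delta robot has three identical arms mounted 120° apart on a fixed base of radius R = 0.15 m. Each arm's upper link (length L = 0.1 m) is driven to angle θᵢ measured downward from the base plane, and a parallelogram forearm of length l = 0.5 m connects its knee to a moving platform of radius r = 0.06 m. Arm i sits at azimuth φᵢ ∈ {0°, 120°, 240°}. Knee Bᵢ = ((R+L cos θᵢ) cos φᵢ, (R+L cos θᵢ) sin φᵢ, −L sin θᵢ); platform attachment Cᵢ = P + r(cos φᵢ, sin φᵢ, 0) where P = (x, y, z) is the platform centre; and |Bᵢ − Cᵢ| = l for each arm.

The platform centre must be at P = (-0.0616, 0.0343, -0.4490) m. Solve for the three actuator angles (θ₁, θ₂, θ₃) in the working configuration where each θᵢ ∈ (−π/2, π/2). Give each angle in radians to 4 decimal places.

θ₁ = 0.1748, θ₂ = -0.3486, θ₃ = -0.0871

arm 1 (φ=0.0°): x'=-0.0616, y'=0.0343
  e−x'=0.1516;  (l²−L²−(e−x')²−y'²−z²)/2L = 0.0712
  √(A²+B²)=0.4739;  θ1 = -1.2452+1.4200 ≈ 0.1748
arm 2 (φ=120.0°): x'=0.0605, y'=0.0362
  A=0.0295, B=-0.4490, C=(l²−L²−A²−y'²−z²)/(2L)=0.1811
  √(A²+B²)=0.4500;  θ2 = -1.5052+1.1566 ≈ -0.3486
arm 3 (φ=240.0°): x'=0.0011, y'=-0.0705
  e−x'=0.0889;  (l²−L²−(e−x')²−y'²−z²)/2L = 0.1276
  γ=atan2(-0.4490,0.0889)=-1.3753;  ψ=arccos(0.2788)=1.2882;  θ3=γ+ψ≈-0.0871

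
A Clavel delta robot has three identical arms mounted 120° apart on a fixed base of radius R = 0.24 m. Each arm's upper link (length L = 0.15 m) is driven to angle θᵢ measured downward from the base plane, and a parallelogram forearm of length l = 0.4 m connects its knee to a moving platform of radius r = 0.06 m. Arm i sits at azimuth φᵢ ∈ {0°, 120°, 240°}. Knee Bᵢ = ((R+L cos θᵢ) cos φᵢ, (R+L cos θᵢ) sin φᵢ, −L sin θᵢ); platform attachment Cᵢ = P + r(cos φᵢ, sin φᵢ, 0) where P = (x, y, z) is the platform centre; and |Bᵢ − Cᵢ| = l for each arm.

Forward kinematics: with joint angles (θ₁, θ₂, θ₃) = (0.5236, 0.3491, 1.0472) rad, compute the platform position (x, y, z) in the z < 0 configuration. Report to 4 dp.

centre 1 = (0.3099·cos0.0°, 0.3099·sin0.0°, -0.0750) = (0.3099, 0.0000, -0.0750)
arm 2 at φ=120.0°: e+L cos θ2 = 0.3210;  centre 2 = (-0.1605, 0.2780, -0.0513)
centre 3 = (0.2550·cos240.0°, 0.2550·sin240.0°, -0.1299) = (-0.1275, -0.2208, -0.1299)
eliminate P² terms by subtracting sphere 1 from 2 and 3
linear system: -0.9408x+0.5559y = 0.0040−0.0474z; -0.8748x+-0.4417y = -0.0198−-0.1098z
det = 0.9018;  x = 0.0102+-0.0445z,  y = 0.0245+-0.1605z
quadratic in z: (1.0277)z²+(0.1688)z+(-0.0640)=0, √Δ=0.5399 → z ∈ {-0.3448, 0.1805}; z = -0.3448 (taking z<0)
x = 0.0256, y = 0.0798

(0.0256, 0.0798, -0.3448)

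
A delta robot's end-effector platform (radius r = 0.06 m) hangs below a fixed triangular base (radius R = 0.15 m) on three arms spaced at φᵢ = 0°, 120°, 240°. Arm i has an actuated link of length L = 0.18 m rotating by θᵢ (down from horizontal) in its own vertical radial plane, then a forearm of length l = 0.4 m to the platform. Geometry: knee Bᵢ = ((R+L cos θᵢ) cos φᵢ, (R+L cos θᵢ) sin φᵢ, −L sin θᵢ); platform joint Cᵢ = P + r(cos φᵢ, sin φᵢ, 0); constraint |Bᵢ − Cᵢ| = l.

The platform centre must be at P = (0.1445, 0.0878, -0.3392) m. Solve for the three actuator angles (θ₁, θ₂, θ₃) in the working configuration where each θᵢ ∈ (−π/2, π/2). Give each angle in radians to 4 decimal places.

arm 1 (φ=0.0°): x'=0.1445, y'=0.0878
  A cos θ + B sin θ = C:  -0.0545·cos θ + -0.3392·sin θ = 0.0052
  √(A²+B²)=0.3436;  θ1 = -1.7301+1.5557 ≈ -0.1744
rotate P by −φ2: (0.0038, -0.1690, -0.3392)
  A cos θ + B sin θ = C:  0.0862·cos θ + -0.3392·sin θ = -0.0652
  γ=atan2(-0.3392,0.0862)=-1.3219;  ψ=arccos(-0.1862)=1.7581;  θ2=γ+ψ≈0.4362
φ3=240.0° → target in arm frame (-0.1483, 0.0812)
  A cos θ + B sin θ = C:  0.2383·cos θ + -0.3392·sin θ = -0.1412
  √(A²+B²)=0.4145;  θ3 = -0.9584+1.9184 ≈ 0.9600

θ₁ = -0.1744, θ₂ = 0.4362, θ₃ = 0.9600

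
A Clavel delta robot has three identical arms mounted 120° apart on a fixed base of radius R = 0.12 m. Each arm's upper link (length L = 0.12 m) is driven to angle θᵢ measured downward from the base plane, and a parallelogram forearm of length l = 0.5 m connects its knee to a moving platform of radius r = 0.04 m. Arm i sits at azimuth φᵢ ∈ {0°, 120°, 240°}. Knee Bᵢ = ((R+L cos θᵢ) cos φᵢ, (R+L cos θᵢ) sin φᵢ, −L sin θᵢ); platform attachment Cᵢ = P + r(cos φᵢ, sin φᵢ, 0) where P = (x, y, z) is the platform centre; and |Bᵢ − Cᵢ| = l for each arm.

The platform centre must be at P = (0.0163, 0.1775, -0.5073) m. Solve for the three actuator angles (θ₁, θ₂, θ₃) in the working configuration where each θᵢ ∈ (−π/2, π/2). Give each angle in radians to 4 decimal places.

θ₁ = 0.6109, θ₂ = 0.1745, θ₃ = 1.1346

φ1=0.0° → target in arm frame (0.0163, 0.1775)
  e−x'=0.0637;  (l²−L²−(e−x')²−y'²−z²)/2L = -0.2388
  √(A²+B²)=0.5113;  θ1 = -1.4459+2.0568 ≈ 0.6109
φ2=120.0° → target in arm frame (0.1456, -0.1029)
  A=-0.0656, B=-0.5073, C=(l²−L²−A²−y'²−z²)/(2L)=-0.1526
  √(A²+B²)=0.5115;  θ2 = -1.6993+1.8738 ≈ 0.1745
φ3=240.0° → target in arm frame (-0.1619, -0.0746)
  A=0.2419, B=-0.5073, C=(l²−L²−A²−y'²−z²)/(2L)=-0.3576
  √(A²+B²)=0.5620;  θ3 = -1.1259+2.2605 ≈ 1.1346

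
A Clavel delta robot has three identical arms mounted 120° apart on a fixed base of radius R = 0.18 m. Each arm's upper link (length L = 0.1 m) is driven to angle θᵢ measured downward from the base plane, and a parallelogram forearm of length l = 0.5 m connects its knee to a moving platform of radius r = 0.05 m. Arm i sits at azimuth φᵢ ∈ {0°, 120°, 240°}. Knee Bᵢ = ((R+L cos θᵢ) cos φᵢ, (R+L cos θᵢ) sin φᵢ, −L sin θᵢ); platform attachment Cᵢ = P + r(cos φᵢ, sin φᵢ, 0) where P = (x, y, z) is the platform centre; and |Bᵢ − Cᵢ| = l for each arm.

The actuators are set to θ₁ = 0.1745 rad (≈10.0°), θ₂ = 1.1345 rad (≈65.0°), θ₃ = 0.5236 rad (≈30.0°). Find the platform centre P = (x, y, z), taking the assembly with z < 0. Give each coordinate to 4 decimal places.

φ1=0.0°: virtual centre (0.2285, 0.0000, -0.0174), radius l
arm 2 at φ=120.0°: ρ2 = 0.1723;  S2 = (-0.0861, 0.1492, -0.0906)
arm 3 at φ=240.0°: ρ3 = 0.2166;  S3 = (-0.1083, -0.1876, -0.0500)
|S₂|²−|S₁|² = -0.0146;  |S₃|²−|S₁|² = -0.0031
linear system: -0.6292x+0.2984y = -0.0146−-0.1465z; -0.6736x+-0.3752y = -0.0031−-0.0653z
Cramer: x(z) = 0.0147-0.1704z;  y(z) = -0.0181+0.1319z
quadratic in z: (1.0464)z²+(0.1028)z+(-0.2037)=0, √Δ=0.9290 → z ∈ {-0.4930, 0.3948}; z = -0.4930 (taking z<0)
x = 0.0986, y = -0.0831

(0.0986, -0.0831, -0.4930)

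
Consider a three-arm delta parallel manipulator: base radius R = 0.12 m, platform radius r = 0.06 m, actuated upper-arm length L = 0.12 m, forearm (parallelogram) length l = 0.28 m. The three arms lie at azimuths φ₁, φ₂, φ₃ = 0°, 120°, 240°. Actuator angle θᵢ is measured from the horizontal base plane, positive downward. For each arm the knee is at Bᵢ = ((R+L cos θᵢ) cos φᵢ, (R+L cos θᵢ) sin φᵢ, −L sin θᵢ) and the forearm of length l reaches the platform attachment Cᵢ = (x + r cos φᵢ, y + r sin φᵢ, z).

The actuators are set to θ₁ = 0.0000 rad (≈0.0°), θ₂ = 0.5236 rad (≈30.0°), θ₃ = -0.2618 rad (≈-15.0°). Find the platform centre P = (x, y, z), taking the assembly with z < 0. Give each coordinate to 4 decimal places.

(0.0154, -0.0695, -0.2156)

centre 1 = (0.1800·cos0.0°, 0.1800·sin0.0°, 0.0000) = (0.1800, 0.0000, 0.0000)
centre 2 = (0.1639·cos120.0°, 0.1639·sin120.0°, -0.0600) = (-0.0820, 0.1420, -0.0600)
centre 3 = (0.1759·cos240.0°, 0.1759·sin240.0°, 0.0311) = (-0.0880, -0.1523, 0.0311)
eliminate P² terms by subtracting sphere 1 from 2 and 3
[-0.5239 0.2839 -0.1200]·P = -0.0019;  [-0.5359 -0.3047 0.0621]·P = -0.0005
det = 0.3118;  x = 0.0023+-0.0607z,  y = -0.0025+0.3106z
into |P−centre ₁|² = l²: 1.1002z² + 0.0200z + -0.0468 = 0;  Δ = 0.2065;  z = -0.2156 or 0.1974 → z<0 root = -0.2156
x = 0.0154, y = -0.0695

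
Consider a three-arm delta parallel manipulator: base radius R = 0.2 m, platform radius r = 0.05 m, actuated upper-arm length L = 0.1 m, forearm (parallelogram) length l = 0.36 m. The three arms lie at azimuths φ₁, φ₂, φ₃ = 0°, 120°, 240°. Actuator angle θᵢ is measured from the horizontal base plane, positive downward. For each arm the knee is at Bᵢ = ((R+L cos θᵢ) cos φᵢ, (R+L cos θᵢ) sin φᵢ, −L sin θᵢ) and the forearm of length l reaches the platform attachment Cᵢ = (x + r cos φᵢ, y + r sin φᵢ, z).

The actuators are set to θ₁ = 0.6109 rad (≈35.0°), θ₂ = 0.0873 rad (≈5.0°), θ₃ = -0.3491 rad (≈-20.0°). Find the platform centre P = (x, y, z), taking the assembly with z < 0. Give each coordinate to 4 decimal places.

arm 1 at φ=0.0°: e+L cos θ1 = 0.2319;  S1 = (0.2319, 0.0000, -0.0574)
arm 2 at φ=120.0°: e+L cos θ2 = 0.2496;  S2 = (-0.1248, 0.2162, -0.0087)
φ3=240.0°: virtual centre (-0.1220, -0.2113, 0.0342), radius l
subtract pairs → two planes through P
linear system: -0.7134x+0.4324y = 0.0053−0.0973z; -0.7078x+-0.4226y = 0.0036−0.1831z
Cramer: x(z) = -0.0063+0.1980z;  y(z) = 0.0019+0.1017z
quadratic in z: (1.0496)z²+(0.0208)z+(-0.0696)=0, √Δ=0.5409 → z ∈ {-0.2676, 0.2478}; z = -0.2676 (taking z<0)
x = -0.0592, y = -0.0253

(-0.0592, -0.0253, -0.2676)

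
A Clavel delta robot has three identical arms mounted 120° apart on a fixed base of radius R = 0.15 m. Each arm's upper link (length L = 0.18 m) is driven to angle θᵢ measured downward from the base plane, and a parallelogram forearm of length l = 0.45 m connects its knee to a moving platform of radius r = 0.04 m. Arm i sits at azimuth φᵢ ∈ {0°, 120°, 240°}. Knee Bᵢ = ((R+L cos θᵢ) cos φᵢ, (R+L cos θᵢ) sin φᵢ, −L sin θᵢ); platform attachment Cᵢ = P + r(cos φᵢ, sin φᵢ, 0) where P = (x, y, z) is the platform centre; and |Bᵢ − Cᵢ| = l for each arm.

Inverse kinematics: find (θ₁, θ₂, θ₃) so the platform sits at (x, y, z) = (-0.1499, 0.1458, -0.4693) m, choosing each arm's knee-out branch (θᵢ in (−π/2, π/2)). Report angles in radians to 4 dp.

φ1=0.0° → target in arm frame (-0.1499, 0.1458)
  A cos θ + B sin θ = C:  0.2599·cos θ + -0.4693·sin θ = -0.3860
  √(A²+B²)=0.5365;  θ1 = -1.0650+2.3738 ≈ 1.3088
arm 2 (φ=120.0°): x'=0.2012, y'=0.0569
  e−x'=-0.0912;  (l²−L²−(e−x')²−y'²−z²)/2L = -0.1714
  θ2 = atan2(B,A) + arccos(C/0.4781) = 0.1747
φ3=240.0° → target in arm frame (-0.0513, -0.2027)
  A cos θ + B sin θ = C:  0.1613·cos θ + -0.4693·sin θ = -0.3257
  √(A²+B²)=0.4963;  θ3 = -1.2397+2.2868 ≈ 1.0471

θ₁ = 1.3088, θ₂ = 0.1747, θ₃ = 1.0471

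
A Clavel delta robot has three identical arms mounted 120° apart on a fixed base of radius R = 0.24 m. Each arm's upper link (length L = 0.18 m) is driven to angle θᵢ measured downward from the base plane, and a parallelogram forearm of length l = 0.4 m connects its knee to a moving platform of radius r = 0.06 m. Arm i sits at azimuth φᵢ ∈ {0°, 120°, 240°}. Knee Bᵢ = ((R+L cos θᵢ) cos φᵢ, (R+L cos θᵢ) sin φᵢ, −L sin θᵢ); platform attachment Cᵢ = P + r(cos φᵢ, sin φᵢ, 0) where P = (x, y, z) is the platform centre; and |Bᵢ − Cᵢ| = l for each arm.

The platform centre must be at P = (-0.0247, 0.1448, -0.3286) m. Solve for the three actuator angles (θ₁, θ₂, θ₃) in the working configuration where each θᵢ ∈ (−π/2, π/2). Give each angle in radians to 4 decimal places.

θ₁ = 0.8726, θ₂ = -0.0002, θ₃ = 1.2215

rotate P by −φ1: (-0.0247, 0.1448, -0.3286)
  e−x'=0.2047;  (l²−L²−(e−x')²−y'²−z²)/2L = -0.1201
  γ=atan2(-0.3286,0.2047)=-1.0137;  ψ=arccos(-0.3103)=1.8863;  θ1=γ+ψ≈0.8726
rotate P by −φ2: (0.1378, -0.0510, -0.3286)
  e−x'=0.0422;  (l²−L²−(e−x')²−y'²−z²)/2L = 0.0423
  θ2 = atan2(B,A) + arccos(C/0.3313) = -0.0002
rotate P by −φ3: (-0.1131, -0.0938, -0.3286)
  A=0.2931, B=-0.3286, C=(l²−L²−A²−y'²−z²)/(2L)=-0.2085
  γ=atan2(-0.3286,0.2931)=-0.8425;  ψ=arccos(-0.4735)=2.0641;  θ3=γ+ψ≈1.2215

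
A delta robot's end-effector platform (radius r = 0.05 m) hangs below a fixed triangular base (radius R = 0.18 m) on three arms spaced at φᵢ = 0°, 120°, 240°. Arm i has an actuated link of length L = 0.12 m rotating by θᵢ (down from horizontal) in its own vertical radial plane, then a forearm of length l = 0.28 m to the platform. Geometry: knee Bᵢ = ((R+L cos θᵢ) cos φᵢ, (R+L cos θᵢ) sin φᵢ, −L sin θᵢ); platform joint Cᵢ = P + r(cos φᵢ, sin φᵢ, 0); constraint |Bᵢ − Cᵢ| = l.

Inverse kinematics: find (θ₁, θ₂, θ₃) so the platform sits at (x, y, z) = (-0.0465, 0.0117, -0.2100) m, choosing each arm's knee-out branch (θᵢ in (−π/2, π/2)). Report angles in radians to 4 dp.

θ₁ = 0.8728, θ₂ = 0.2613, θ₃ = 0.4365

rotate P by −φ1: (-0.0465, 0.0117, -0.2100)
  e−x'=0.1765;  (l²−L²−(e−x')²−y'²−z²)/2L = -0.0475
  √(A²+B²)=0.2743;  θ1 = -0.8719+1.7447 ≈ 0.8728
arm 2 (φ=120.0°): x'=0.0334, y'=0.0344
  A=0.0966, B=-0.2100, C=(l²−L²−A²−y'²−z²)/(2L)=0.0391
  γ=atan2(-0.2100,0.0966)=-1.1396;  ψ=arccos(0.1691)=1.4009;  θ2=γ+ψ≈0.2613
rotate P by −φ3: (0.0131, -0.0461, -0.2100)
  A cos θ + B sin θ = C:  0.1169·cos θ + -0.2100·sin θ = 0.0171
  θ3 = atan2(B,A) + arccos(C/0.2403) = 0.4365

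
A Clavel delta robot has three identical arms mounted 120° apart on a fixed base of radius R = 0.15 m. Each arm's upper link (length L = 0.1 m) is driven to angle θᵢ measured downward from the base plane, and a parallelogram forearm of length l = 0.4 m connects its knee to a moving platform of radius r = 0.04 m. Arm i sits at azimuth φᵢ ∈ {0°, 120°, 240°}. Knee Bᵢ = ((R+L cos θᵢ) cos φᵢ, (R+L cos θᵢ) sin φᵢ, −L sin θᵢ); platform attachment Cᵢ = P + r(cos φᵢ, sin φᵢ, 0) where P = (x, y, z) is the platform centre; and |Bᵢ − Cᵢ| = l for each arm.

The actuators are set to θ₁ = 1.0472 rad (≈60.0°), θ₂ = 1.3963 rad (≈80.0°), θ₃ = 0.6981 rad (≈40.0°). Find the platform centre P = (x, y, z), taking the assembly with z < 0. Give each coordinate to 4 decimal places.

arm 1 at φ=0.0°: e+L cos θ1 = 0.1600;  S1 = (0.1600, 0.0000, -0.0866)
arm 2 at φ=120.0°: e+L cos θ2 = 0.1274;  S2 = (-0.0637, 0.1103, -0.0985)
φ3=240.0°: virtual centre (-0.0933, -0.1616, -0.0643), radius l
eliminate P² terms by subtracting sphere 1 from 2 and 3
[-0.4474 0.2206 -0.0238]·P = -0.0072;  [-0.5066 -0.3232 0.0447]·P = 0.0059
Cramer: x(z) = 0.0040+0.0085z;  y(z) = -0.0244+0.1249z
into |P−S₁|² = l²: 1.0157z² + 0.1645z + -0.1276 = 0;  Δ = 0.5453;  z = -0.4445 or 0.2826 → z<0 root = -0.4445
x = 0.0003, y = -0.0799

(0.0003, -0.0799, -0.4445)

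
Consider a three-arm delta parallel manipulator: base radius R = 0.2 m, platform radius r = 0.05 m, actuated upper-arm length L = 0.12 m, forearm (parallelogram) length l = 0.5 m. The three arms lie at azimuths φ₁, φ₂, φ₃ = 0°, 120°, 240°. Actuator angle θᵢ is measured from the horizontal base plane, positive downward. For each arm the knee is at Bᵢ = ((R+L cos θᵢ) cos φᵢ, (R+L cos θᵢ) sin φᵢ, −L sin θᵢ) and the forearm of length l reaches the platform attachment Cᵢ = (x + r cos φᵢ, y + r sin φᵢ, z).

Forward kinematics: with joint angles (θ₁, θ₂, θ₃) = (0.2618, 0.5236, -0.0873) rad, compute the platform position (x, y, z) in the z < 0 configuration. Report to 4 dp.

O1 = (0.2659·cos0.0°, 0.2659·sin0.0°, -0.0311) = (0.2659, 0.0000, -0.0311)
arm 2 at φ=120.0°: (R−r)+L cos θ2 = 0.2539;  O2 = (-0.1270, 0.2199, -0.0600)
φ3=240.0°: virtual centre (-0.1348, -0.2334, 0.0105), radius l
subtract pairs → two planes through P
linear system: -0.7857x+0.4398y = -0.0036−-0.0579z; -0.8014x+-0.4669y = 0.0011−0.0830z
Cramer: x(z) = 0.0017+0.0132z;  y(z) = -0.0052+0.1552z
into |P−O₁|² = l²: 1.0243z² + 0.0535z + -0.1792 = 0;  Δ = 0.7370;  z = -0.4452 or 0.3929 → z<0 root = -0.4452
x = -0.0042, y = -0.0743

(-0.0042, -0.0743, -0.4452)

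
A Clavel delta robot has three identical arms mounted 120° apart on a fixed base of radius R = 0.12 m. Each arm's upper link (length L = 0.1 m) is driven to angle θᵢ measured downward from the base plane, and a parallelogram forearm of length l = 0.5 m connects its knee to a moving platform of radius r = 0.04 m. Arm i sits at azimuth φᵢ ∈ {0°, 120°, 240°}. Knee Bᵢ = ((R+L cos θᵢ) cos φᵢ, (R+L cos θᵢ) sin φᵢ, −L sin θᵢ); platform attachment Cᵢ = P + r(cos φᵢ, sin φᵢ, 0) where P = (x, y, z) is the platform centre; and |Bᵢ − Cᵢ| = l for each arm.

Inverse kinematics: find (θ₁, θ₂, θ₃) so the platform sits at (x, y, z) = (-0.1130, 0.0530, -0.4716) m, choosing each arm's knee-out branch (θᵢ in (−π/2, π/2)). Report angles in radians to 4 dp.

θ₁ = 0.6107, θ₂ = -0.1749, θ₃ = 0.1743

φ1=0.0° → target in arm frame (-0.1130, 0.0530)
  e−x'=0.1930;  (l²−L²−(e−x')²−y'²−z²)/2L = -0.1123
  θ1 = atan2(B,A) + arccos(C/0.5096) = 0.6107
φ2=120.0° → target in arm frame (0.1024, 0.0714)
  A=-0.0224, B=-0.4716, C=(l²−L²−A²−y'²−z²)/(2L)=0.0600
  θ2 = atan2(B,A) + arccos(C/0.4721) = -0.1749
arm 3 (φ=240.0°): x'=0.0106, y'=-0.1244
  A cos θ + B sin θ = C:  0.0694·cos θ + -0.4716·sin θ = -0.0134
  γ=atan2(-0.4716,0.0694)=-1.4247;  ψ=arccos(-0.0282)=1.5990;  θ3=γ+ψ≈0.1743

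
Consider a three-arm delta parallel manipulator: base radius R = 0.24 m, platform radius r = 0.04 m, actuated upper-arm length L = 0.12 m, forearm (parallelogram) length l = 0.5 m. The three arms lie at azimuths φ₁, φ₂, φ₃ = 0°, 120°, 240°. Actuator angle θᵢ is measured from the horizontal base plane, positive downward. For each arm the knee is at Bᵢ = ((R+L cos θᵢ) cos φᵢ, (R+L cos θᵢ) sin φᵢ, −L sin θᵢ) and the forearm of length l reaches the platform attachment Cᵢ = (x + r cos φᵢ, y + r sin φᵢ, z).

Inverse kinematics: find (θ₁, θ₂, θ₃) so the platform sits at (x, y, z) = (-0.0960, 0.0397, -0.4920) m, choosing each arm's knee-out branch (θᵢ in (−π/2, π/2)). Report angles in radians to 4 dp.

rotate P by −φ1: (-0.0960, 0.0397, -0.4920)
  A cos θ + B sin θ = C:  0.2960·cos θ + -0.4920·sin θ = -0.3986
  θ1 = atan2(B,A) + arccos(C/0.5742) = 1.3089
arm 2 (φ=120.0°): x'=0.0824, y'=0.0633
  A=0.1176, B=-0.4920, C=(l²−L²−A²−y'²−z²)/(2L)=-0.1013
  θ2 = atan2(B,A) + arccos(C/0.5059) = 0.4362
rotate P by −φ3: (0.0136, -0.1030, -0.4920)
  A=0.1864, B=-0.4920, C=(l²−L²−A²−y'²−z²)/(2L)=-0.2159
  θ3 = atan2(B,A) + arccos(C/0.5261) = 0.7849

θ₁ = 1.3089, θ₂ = 0.4362, θ₃ = 0.7849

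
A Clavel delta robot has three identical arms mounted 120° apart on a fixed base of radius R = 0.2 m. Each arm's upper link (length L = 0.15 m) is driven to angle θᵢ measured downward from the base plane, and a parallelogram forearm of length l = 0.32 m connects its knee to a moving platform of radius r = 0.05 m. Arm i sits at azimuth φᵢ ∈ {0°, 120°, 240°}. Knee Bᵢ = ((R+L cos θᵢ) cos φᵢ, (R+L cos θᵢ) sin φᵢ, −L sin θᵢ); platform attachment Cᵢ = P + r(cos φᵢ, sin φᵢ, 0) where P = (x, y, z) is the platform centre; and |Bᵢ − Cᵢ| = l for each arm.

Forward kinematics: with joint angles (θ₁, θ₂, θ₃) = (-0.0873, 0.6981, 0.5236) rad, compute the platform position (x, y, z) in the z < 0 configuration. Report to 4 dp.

(0.0526, -0.0142, -0.1901)

φ1=0.0°: virtual centre (0.2994, 0.0000, 0.0131), radius l
φ2=120.0°: virtual centre (-0.1325, 0.2294, -0.0964), radius l
arm 3 at φ=240.0°: e+L cos θ3 = 0.2799;  S3 = (-0.1400, -0.2424, -0.0750)
eliminate P² terms by subtracting sphere 1 from 2 and 3
linear system: -0.8638x+0.4588y = -0.0104−-0.2190z; -0.8788x+-0.4848y = -0.0059−-0.1762z
det = 0.8220;  x = 0.0094+-0.2275z,  y = -0.0049+0.0490z
quadratic in z: (1.0542)z²+(0.1053)z+(-0.0181)=0, √Δ=0.2955 → z ∈ {-0.1901, 0.0902}; z = -0.1901 (taking z<0)
x = 0.0526, y = -0.0142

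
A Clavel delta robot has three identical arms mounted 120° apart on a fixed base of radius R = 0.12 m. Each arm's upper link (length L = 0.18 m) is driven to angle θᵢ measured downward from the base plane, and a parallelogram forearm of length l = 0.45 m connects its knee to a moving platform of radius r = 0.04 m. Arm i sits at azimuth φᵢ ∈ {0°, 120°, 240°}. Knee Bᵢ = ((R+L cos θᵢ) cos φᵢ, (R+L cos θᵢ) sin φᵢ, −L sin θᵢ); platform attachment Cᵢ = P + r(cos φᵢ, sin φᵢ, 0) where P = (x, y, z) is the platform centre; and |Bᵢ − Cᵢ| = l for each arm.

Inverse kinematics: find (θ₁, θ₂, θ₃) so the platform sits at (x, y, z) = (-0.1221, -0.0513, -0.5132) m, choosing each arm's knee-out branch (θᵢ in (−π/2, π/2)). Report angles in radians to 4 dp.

θ₁ = 1.1349, θ₂ = 0.7857, θ₃ = 0.5237

rotate P by −φ1: (-0.1221, -0.0513, -0.5132)
  A cos θ + B sin θ = C:  0.2021·cos θ + -0.5132·sin θ = -0.3799
  γ=atan2(-0.5132,0.2021)=-1.1956;  ψ=arccos(-0.6887)=2.3305;  θ1=γ+ψ≈1.1349
arm 2 (φ=120.0°): x'=0.0166, y'=0.1314
  e−x'=0.0634;  (l²−L²−(e−x')²−y'²−z²)/2L = -0.3182
  γ=atan2(-0.5132,0.0634)=-1.4479;  ψ=arccos(-0.6154)=2.2337;  θ2=γ+ψ≈0.7857
arm 3 (φ=240.0°): x'=0.1055, y'=-0.0801
  e−x'=-0.0255;  (l²−L²−(e−x')²−y'²−z²)/2L = -0.2787
  γ=atan2(-0.5132,-0.0255)=-1.6204;  ψ=arccos(-0.5424)=2.1441;  θ3=γ+ψ≈0.5237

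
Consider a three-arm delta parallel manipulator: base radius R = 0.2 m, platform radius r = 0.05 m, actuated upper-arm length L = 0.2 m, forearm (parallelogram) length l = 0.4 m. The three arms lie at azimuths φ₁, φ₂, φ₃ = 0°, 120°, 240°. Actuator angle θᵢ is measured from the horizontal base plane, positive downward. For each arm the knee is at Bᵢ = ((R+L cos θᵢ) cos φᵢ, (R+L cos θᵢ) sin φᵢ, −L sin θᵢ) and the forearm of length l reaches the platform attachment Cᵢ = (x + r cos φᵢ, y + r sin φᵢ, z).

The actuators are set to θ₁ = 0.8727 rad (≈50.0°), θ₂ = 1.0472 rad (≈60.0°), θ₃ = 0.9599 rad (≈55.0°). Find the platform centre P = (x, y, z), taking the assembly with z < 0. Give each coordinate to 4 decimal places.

φ1=0.0°: virtual centre (0.2786, 0.0000, -0.1532), radius l
arm 2 at φ=120.0°: (R−r)+L cos θ2 = 0.2500;  centre 2 = (-0.1250, 0.2165, -0.1732)
arm 3 at φ=240.0°: (R−r)+L cos θ3 = 0.2647;  centre 3 = (-0.1324, -0.2293, -0.1638)
subtract pairs → two planes through P
linear system: -0.8071x+0.4330y = -0.0086−-0.0400z; -0.8218x+-0.4585y = -0.0041−-0.0212z
det = 0.7259;  x = 0.0079+-0.0379z,  y = -0.0051+0.0217z
sphere 1 gives Az²+Bz+C=0 with A=1.0019, B=0.3267, C=-0.0632;  B²−4AC=0.3602;  roots -0.4626, 0.1365;  negative root z = -0.4626
x = 0.0254, y = -0.0151

(0.0254, -0.0151, -0.4626)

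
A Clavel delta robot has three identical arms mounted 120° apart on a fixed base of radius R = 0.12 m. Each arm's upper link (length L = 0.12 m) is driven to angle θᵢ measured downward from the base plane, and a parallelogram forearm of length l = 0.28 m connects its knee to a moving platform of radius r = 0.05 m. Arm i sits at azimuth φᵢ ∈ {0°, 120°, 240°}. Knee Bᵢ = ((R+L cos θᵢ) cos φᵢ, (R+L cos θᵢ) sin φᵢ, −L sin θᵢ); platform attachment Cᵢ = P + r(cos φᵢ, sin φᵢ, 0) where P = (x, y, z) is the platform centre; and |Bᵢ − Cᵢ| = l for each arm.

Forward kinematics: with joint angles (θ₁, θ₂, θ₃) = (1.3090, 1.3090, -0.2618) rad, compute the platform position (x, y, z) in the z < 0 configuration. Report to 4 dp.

arm 1 at φ=0.0°: ρ1 = 0.1011;  centre 1 = (0.1011, 0.0000, -0.1159)
centre 2 = (0.1011·cos120.0°, 0.1011·sin120.0°, -0.1159) = (-0.0505, 0.0875, -0.1159)
φ3=240.0°: virtual centre (-0.0930, -0.1610, 0.0311), radius l
subtract pairs → two planes through P
linear system: -0.3032x+0.1750y = 0.0000−0.0000z; -0.3880x+-0.3220y = 0.0119−0.2939z
det = 0.1655;  x = -0.0126+0.3108z,  y = -0.0218+0.5383z
sphere 1 gives Az²+Bz+C=0 with A=1.3864, B=0.1378, C=-0.0516;  B²−4AC=0.3050;  roots -0.2489, 0.1495;  negative root z = -0.2489
x = -0.0899, y = -0.1557

(-0.0899, -0.1557, -0.2489)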